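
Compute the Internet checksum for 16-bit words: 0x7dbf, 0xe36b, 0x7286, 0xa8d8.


Sum all words (with carry folding):
+ 0x7dbf = 0x7dbf
+ 0xe36b = 0x612b
+ 0x7286 = 0xd3b1
+ 0xa8d8 = 0x7c8a
One's complement: ~0x7c8a
Checksum = 0x8375


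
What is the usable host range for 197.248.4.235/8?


Network: 197.0.0.0
Broadcast: 197.255.255.255
First usable = network + 1
Last usable = broadcast - 1
Range: 197.0.0.1 to 197.255.255.254


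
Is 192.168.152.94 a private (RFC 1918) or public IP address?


RFC 1918 private ranges:
  10.0.0.0/8 (10.0.0.0 - 10.255.255.255)
  172.16.0.0/12 (172.16.0.0 - 172.31.255.255)
  192.168.0.0/16 (192.168.0.0 - 192.168.255.255)
Private (in 192.168.0.0/16)


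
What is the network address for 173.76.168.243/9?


IP:   10101101.01001100.10101000.11110011
Mask: 11111111.10000000.00000000.00000000
AND operation:
Net:  10101101.00000000.00000000.00000000
Network: 173.0.0.0/9


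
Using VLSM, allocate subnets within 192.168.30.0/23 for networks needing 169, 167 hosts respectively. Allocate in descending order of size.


169 hosts -> /24 (254 usable): 192.168.30.0/24
167 hosts -> /24 (254 usable): 192.168.31.0/24
Allocation: 192.168.30.0/24 (169 hosts, 254 usable); 192.168.31.0/24 (167 hosts, 254 usable)


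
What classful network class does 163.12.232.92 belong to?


First octet: 163
Binary: 10100011
10xxxxxx -> Class B (128-191)
Class B, default mask 255.255.0.0 (/16)


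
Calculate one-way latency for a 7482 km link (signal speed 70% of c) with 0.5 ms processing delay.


Speed = 0.7 * 3e5 km/s = 210000 km/s
Propagation delay = 7482 / 210000 = 0.0356 s = 35.6286 ms
Processing delay = 0.5 ms
Total one-way latency = 36.1286 ms


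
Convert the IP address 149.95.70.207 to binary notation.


149 = 10010101
95 = 01011111
70 = 01000110
207 = 11001111
Binary: 10010101.01011111.01000110.11001111


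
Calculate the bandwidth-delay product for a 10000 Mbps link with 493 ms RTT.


BDP = bandwidth * RTT
= 10000 Mbps * 493 ms
= 10000 * 1e6 * 493 / 1000 bits
= 4930000000 bits
= 616250000 bytes
= 601806.6406 KB
BDP = 4930000000 bits (616250000 bytes)


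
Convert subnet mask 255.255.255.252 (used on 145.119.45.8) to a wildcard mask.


Subnet mask: 255.255.255.252
Wildcard = 255.255.255.255 - subnet mask
255 - 255 = 0
255 - 255 = 0
255 - 255 = 0
255 - 252 = 3
Wildcard: 0.0.0.3


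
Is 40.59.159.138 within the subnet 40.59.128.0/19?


Subnet network: 40.59.128.0
Test IP AND mask: 40.59.128.0
Yes, 40.59.159.138 is in 40.59.128.0/19


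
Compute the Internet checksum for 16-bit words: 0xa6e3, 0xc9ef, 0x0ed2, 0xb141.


Sum all words (with carry folding):
+ 0xa6e3 = 0xa6e3
+ 0xc9ef = 0x70d3
+ 0x0ed2 = 0x7fa5
+ 0xb141 = 0x30e7
One's complement: ~0x30e7
Checksum = 0xcf18


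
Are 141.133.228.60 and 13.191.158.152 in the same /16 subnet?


Mask: 255.255.0.0
141.133.228.60 AND mask = 141.133.0.0
13.191.158.152 AND mask = 13.191.0.0
No, different subnets (141.133.0.0 vs 13.191.0.0)


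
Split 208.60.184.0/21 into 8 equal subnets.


New prefix = 21 + 3 = 24
Each subnet has 256 addresses
  208.60.184.0/24
  208.60.185.0/24
  208.60.186.0/24
  208.60.187.0/24
  208.60.188.0/24
  208.60.189.0/24
  208.60.190.0/24
  208.60.191.0/24
Subnets: 208.60.184.0/24, 208.60.185.0/24, 208.60.186.0/24, 208.60.187.0/24, 208.60.188.0/24, 208.60.189.0/24, 208.60.190.0/24, 208.60.191.0/24


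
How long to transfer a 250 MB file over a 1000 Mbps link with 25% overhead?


Effective throughput = 1000 * (1 - 25/100) = 750 Mbps
File size in Mb = 250 * 8 = 2000 Mb
Time = 2000 / 750
Time = 2.6667 seconds


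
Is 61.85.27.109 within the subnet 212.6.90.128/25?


Subnet network: 212.6.90.128
Test IP AND mask: 61.85.27.0
No, 61.85.27.109 is not in 212.6.90.128/25


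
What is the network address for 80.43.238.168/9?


IP:   01010000.00101011.11101110.10101000
Mask: 11111111.10000000.00000000.00000000
AND operation:
Net:  01010000.00000000.00000000.00000000
Network: 80.0.0.0/9


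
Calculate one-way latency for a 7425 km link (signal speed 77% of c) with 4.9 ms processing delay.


Speed = 0.77 * 3e5 km/s = 231000 km/s
Propagation delay = 7425 / 231000 = 0.0321 s = 32.1429 ms
Processing delay = 4.9 ms
Total one-way latency = 37.0429 ms


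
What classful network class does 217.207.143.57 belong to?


First octet: 217
Binary: 11011001
110xxxxx -> Class C (192-223)
Class C, default mask 255.255.255.0 (/24)


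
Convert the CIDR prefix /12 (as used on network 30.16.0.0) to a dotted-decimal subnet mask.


/12 means 12 network bits, 20 host bits
Binary: 11111111111100000000000000000000
Mask: 255.240.0.0


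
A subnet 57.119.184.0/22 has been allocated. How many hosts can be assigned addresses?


Host bits = 32 - 22 = 10
Total addresses = 2^10 = 1024
Usable = total - 2 (network and broadcast)
Usable hosts: 1022


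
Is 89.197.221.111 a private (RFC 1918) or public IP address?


RFC 1918 private ranges:
  10.0.0.0/8 (10.0.0.0 - 10.255.255.255)
  172.16.0.0/12 (172.16.0.0 - 172.31.255.255)
  192.168.0.0/16 (192.168.0.0 - 192.168.255.255)
Public (not in any RFC 1918 range)


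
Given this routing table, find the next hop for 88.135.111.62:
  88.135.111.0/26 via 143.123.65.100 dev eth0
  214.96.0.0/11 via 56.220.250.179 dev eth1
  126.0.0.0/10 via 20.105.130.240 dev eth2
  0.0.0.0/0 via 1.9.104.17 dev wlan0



Longest prefix match for 88.135.111.62:
  /26 88.135.111.0: MATCH
  /11 214.96.0.0: no
  /10 126.0.0.0: no
  /0 0.0.0.0: MATCH
Selected: next-hop 143.123.65.100 via eth0 (matched /26)


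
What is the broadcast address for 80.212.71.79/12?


Network: 80.208.0.0/12
Host bits = 20
Set all host bits to 1:
Broadcast: 80.223.255.255


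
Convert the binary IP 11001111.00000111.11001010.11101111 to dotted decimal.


11001111 = 207
00000111 = 7
11001010 = 202
11101111 = 239
IP: 207.7.202.239


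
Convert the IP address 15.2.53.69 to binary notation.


15 = 00001111
2 = 00000010
53 = 00110101
69 = 01000101
Binary: 00001111.00000010.00110101.01000101


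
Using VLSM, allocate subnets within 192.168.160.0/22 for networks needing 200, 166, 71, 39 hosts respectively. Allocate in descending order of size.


200 hosts -> /24 (254 usable): 192.168.160.0/24
166 hosts -> /24 (254 usable): 192.168.161.0/24
71 hosts -> /25 (126 usable): 192.168.162.0/25
39 hosts -> /26 (62 usable): 192.168.162.128/26
Allocation: 192.168.160.0/24 (200 hosts, 254 usable); 192.168.161.0/24 (166 hosts, 254 usable); 192.168.162.0/25 (71 hosts, 126 usable); 192.168.162.128/26 (39 hosts, 62 usable)


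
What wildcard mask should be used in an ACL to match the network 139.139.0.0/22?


Subnet mask: 255.255.252.0
Wildcard = 255.255.255.255 - subnet mask
255 - 255 = 0
255 - 255 = 0
255 - 252 = 3
255 - 0 = 255
Wildcard: 0.0.3.255


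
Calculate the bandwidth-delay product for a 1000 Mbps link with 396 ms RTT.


BDP = bandwidth * RTT
= 1000 Mbps * 396 ms
= 1000 * 1e6 * 396 / 1000 bits
= 396000000 bits
= 49500000 bytes
= 48339.8438 KB
BDP = 396000000 bits (49500000 bytes)


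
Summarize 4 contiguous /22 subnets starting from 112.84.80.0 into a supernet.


Original prefix: /22
Number of subnets: 4 = 2^2
New prefix = 22 - 2 = 20
Supernet: 112.84.80.0/20


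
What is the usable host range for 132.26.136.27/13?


Network: 132.24.0.0
Broadcast: 132.31.255.255
First usable = network + 1
Last usable = broadcast - 1
Range: 132.24.0.1 to 132.31.255.254


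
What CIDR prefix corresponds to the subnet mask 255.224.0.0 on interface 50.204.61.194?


Binary: 11111111.11100000.00000000.00000000
Count leading 1s
Prefix: /11


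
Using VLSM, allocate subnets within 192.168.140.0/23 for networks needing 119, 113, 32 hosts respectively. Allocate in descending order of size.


119 hosts -> /25 (126 usable): 192.168.140.0/25
113 hosts -> /25 (126 usable): 192.168.140.128/25
32 hosts -> /26 (62 usable): 192.168.141.0/26
Allocation: 192.168.140.0/25 (119 hosts, 126 usable); 192.168.140.128/25 (113 hosts, 126 usable); 192.168.141.0/26 (32 hosts, 62 usable)


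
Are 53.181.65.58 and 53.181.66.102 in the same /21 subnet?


Mask: 255.255.248.0
53.181.65.58 AND mask = 53.181.64.0
53.181.66.102 AND mask = 53.181.64.0
Yes, same subnet (53.181.64.0)


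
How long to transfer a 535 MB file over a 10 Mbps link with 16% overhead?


Effective throughput = 10 * (1 - 16/100) = 8.4 Mbps
File size in Mb = 535 * 8 = 4280 Mb
Time = 4280 / 8.4
Time = 509.5238 seconds


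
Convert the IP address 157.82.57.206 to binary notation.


157 = 10011101
82 = 01010010
57 = 00111001
206 = 11001110
Binary: 10011101.01010010.00111001.11001110


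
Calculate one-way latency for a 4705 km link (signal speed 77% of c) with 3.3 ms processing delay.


Speed = 0.77 * 3e5 km/s = 231000 km/s
Propagation delay = 4705 / 231000 = 0.0204 s = 20.368 ms
Processing delay = 3.3 ms
Total one-way latency = 23.668 ms


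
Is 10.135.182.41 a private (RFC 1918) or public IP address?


RFC 1918 private ranges:
  10.0.0.0/8 (10.0.0.0 - 10.255.255.255)
  172.16.0.0/12 (172.16.0.0 - 172.31.255.255)
  192.168.0.0/16 (192.168.0.0 - 192.168.255.255)
Private (in 10.0.0.0/8)


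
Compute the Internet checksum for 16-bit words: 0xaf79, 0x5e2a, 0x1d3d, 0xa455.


Sum all words (with carry folding):
+ 0xaf79 = 0xaf79
+ 0x5e2a = 0x0da4
+ 0x1d3d = 0x2ae1
+ 0xa455 = 0xcf36
One's complement: ~0xcf36
Checksum = 0x30c9


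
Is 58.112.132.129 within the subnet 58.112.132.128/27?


Subnet network: 58.112.132.128
Test IP AND mask: 58.112.132.128
Yes, 58.112.132.129 is in 58.112.132.128/27


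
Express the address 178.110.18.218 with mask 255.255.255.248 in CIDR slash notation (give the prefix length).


Binary: 11111111.11111111.11111111.11111000
Count leading 1s
Prefix: /29


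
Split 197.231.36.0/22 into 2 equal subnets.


New prefix = 22 + 1 = 23
Each subnet has 512 addresses
  197.231.36.0/23
  197.231.38.0/23
Subnets: 197.231.36.0/23, 197.231.38.0/23


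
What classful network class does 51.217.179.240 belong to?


First octet: 51
Binary: 00110011
0xxxxxxx -> Class A (1-126)
Class A, default mask 255.0.0.0 (/8)


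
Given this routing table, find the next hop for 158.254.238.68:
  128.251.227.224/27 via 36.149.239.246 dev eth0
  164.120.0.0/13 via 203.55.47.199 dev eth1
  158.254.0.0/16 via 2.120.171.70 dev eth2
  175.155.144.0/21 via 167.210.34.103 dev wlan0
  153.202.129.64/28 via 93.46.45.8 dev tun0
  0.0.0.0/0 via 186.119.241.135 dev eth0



Longest prefix match for 158.254.238.68:
  /27 128.251.227.224: no
  /13 164.120.0.0: no
  /16 158.254.0.0: MATCH
  /21 175.155.144.0: no
  /28 153.202.129.64: no
  /0 0.0.0.0: MATCH
Selected: next-hop 2.120.171.70 via eth2 (matched /16)


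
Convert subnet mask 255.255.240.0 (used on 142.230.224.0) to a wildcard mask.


Subnet mask: 255.255.240.0
Wildcard = 255.255.255.255 - subnet mask
255 - 255 = 0
255 - 255 = 0
255 - 240 = 15
255 - 0 = 255
Wildcard: 0.0.15.255


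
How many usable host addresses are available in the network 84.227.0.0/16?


Host bits = 32 - 16 = 16
Total addresses = 2^16 = 65536
Usable = total - 2 (network and broadcast)
Usable hosts: 65534


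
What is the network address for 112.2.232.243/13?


IP:   01110000.00000010.11101000.11110011
Mask: 11111111.11111000.00000000.00000000
AND operation:
Net:  01110000.00000000.00000000.00000000
Network: 112.0.0.0/13


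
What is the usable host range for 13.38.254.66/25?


Network: 13.38.254.0
Broadcast: 13.38.254.127
First usable = network + 1
Last usable = broadcast - 1
Range: 13.38.254.1 to 13.38.254.126


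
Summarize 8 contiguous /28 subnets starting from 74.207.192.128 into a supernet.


Original prefix: /28
Number of subnets: 8 = 2^3
New prefix = 28 - 3 = 25
Supernet: 74.207.192.128/25


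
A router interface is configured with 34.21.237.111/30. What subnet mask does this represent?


/30 means 30 network bits, 2 host bits
Binary: 11111111111111111111111111111100
Mask: 255.255.255.252


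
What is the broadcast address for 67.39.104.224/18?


Network: 67.39.64.0/18
Host bits = 14
Set all host bits to 1:
Broadcast: 67.39.127.255


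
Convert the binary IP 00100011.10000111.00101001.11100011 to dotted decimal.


00100011 = 35
10000111 = 135
00101001 = 41
11100011 = 227
IP: 35.135.41.227


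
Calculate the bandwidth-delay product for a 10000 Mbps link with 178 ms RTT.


BDP = bandwidth * RTT
= 10000 Mbps * 178 ms
= 10000 * 1e6 * 178 / 1000 bits
= 1780000000 bits
= 222500000 bytes
= 217285.1562 KB
BDP = 1780000000 bits (222500000 bytes)


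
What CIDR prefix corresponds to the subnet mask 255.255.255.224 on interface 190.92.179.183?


Binary: 11111111.11111111.11111111.11100000
Count leading 1s
Prefix: /27


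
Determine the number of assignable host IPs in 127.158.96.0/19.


Host bits = 32 - 19 = 13
Total addresses = 2^13 = 8192
Usable = total - 2 (network and broadcast)
Usable hosts: 8190


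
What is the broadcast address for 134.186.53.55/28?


Network: 134.186.53.48/28
Host bits = 4
Set all host bits to 1:
Broadcast: 134.186.53.63


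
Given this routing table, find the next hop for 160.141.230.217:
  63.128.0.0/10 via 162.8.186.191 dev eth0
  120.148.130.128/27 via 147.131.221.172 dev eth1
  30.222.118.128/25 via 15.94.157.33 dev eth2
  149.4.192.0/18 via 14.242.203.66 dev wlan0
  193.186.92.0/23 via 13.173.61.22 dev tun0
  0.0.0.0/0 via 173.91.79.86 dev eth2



Longest prefix match for 160.141.230.217:
  /10 63.128.0.0: no
  /27 120.148.130.128: no
  /25 30.222.118.128: no
  /18 149.4.192.0: no
  /23 193.186.92.0: no
  /0 0.0.0.0: MATCH
Selected: next-hop 173.91.79.86 via eth2 (matched /0)


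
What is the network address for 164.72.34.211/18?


IP:   10100100.01001000.00100010.11010011
Mask: 11111111.11111111.11000000.00000000
AND operation:
Net:  10100100.01001000.00000000.00000000
Network: 164.72.0.0/18


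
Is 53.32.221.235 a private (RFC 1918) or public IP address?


RFC 1918 private ranges:
  10.0.0.0/8 (10.0.0.0 - 10.255.255.255)
  172.16.0.0/12 (172.16.0.0 - 172.31.255.255)
  192.168.0.0/16 (192.168.0.0 - 192.168.255.255)
Public (not in any RFC 1918 range)


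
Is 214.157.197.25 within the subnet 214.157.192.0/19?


Subnet network: 214.157.192.0
Test IP AND mask: 214.157.192.0
Yes, 214.157.197.25 is in 214.157.192.0/19


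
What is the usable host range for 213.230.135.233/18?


Network: 213.230.128.0
Broadcast: 213.230.191.255
First usable = network + 1
Last usable = broadcast - 1
Range: 213.230.128.1 to 213.230.191.254


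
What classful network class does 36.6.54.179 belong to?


First octet: 36
Binary: 00100100
0xxxxxxx -> Class A (1-126)
Class A, default mask 255.0.0.0 (/8)


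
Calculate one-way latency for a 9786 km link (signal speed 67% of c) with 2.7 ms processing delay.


Speed = 0.67 * 3e5 km/s = 201000 km/s
Propagation delay = 9786 / 201000 = 0.0487 s = 48.6866 ms
Processing delay = 2.7 ms
Total one-way latency = 51.3866 ms


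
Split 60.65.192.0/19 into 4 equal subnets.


New prefix = 19 + 2 = 21
Each subnet has 2048 addresses
  60.65.192.0/21
  60.65.200.0/21
  60.65.208.0/21
  60.65.216.0/21
Subnets: 60.65.192.0/21, 60.65.200.0/21, 60.65.208.0/21, 60.65.216.0/21


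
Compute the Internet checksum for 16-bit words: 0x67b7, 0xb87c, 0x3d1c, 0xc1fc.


Sum all words (with carry folding):
+ 0x67b7 = 0x67b7
+ 0xb87c = 0x2034
+ 0x3d1c = 0x5d50
+ 0xc1fc = 0x1f4d
One's complement: ~0x1f4d
Checksum = 0xe0b2


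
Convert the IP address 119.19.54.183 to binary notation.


119 = 01110111
19 = 00010011
54 = 00110110
183 = 10110111
Binary: 01110111.00010011.00110110.10110111


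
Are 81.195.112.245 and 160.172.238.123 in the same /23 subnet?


Mask: 255.255.254.0
81.195.112.245 AND mask = 81.195.112.0
160.172.238.123 AND mask = 160.172.238.0
No, different subnets (81.195.112.0 vs 160.172.238.0)


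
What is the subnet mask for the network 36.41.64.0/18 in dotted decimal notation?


/18 means 18 network bits, 14 host bits
Binary: 11111111111111111100000000000000
Mask: 255.255.192.0


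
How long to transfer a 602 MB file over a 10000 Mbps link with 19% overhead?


Effective throughput = 10000 * (1 - 19/100) = 8100.0 Mbps
File size in Mb = 602 * 8 = 4816 Mb
Time = 4816 / 8100.0
Time = 0.5946 seconds


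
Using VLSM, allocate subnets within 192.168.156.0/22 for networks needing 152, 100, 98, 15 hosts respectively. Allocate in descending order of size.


152 hosts -> /24 (254 usable): 192.168.156.0/24
100 hosts -> /25 (126 usable): 192.168.157.0/25
98 hosts -> /25 (126 usable): 192.168.157.128/25
15 hosts -> /27 (30 usable): 192.168.158.0/27
Allocation: 192.168.156.0/24 (152 hosts, 254 usable); 192.168.157.0/25 (100 hosts, 126 usable); 192.168.157.128/25 (98 hosts, 126 usable); 192.168.158.0/27 (15 hosts, 30 usable)


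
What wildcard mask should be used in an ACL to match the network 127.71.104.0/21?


Subnet mask: 255.255.248.0
Wildcard = 255.255.255.255 - subnet mask
255 - 255 = 0
255 - 255 = 0
255 - 248 = 7
255 - 0 = 255
Wildcard: 0.0.7.255


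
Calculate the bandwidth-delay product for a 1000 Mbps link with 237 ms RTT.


BDP = bandwidth * RTT
= 1000 Mbps * 237 ms
= 1000 * 1e6 * 237 / 1000 bits
= 237000000 bits
= 29625000 bytes
= 28930.6641 KB
BDP = 237000000 bits (29625000 bytes)


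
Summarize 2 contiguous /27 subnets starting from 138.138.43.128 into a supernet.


Original prefix: /27
Number of subnets: 2 = 2^1
New prefix = 27 - 1 = 26
Supernet: 138.138.43.128/26


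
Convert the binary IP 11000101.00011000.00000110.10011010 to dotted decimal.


11000101 = 197
00011000 = 24
00000110 = 6
10011010 = 154
IP: 197.24.6.154


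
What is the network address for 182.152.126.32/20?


IP:   10110110.10011000.01111110.00100000
Mask: 11111111.11111111.11110000.00000000
AND operation:
Net:  10110110.10011000.01110000.00000000
Network: 182.152.112.0/20


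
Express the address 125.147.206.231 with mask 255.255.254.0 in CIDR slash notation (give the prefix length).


Binary: 11111111.11111111.11111110.00000000
Count leading 1s
Prefix: /23


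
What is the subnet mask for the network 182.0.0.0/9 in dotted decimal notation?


/9 means 9 network bits, 23 host bits
Binary: 11111111100000000000000000000000
Mask: 255.128.0.0


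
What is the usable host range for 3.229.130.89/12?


Network: 3.224.0.0
Broadcast: 3.239.255.255
First usable = network + 1
Last usable = broadcast - 1
Range: 3.224.0.1 to 3.239.255.254


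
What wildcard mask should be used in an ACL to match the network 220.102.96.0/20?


Subnet mask: 255.255.240.0
Wildcard = 255.255.255.255 - subnet mask
255 - 255 = 0
255 - 255 = 0
255 - 240 = 15
255 - 0 = 255
Wildcard: 0.0.15.255


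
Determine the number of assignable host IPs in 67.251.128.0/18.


Host bits = 32 - 18 = 14
Total addresses = 2^14 = 16384
Usable = total - 2 (network and broadcast)
Usable hosts: 16382


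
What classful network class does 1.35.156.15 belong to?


First octet: 1
Binary: 00000001
0xxxxxxx -> Class A (1-126)
Class A, default mask 255.0.0.0 (/8)


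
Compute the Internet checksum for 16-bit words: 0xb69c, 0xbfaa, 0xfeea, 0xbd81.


Sum all words (with carry folding):
+ 0xb69c = 0xb69c
+ 0xbfaa = 0x7647
+ 0xfeea = 0x7532
+ 0xbd81 = 0x32b4
One's complement: ~0x32b4
Checksum = 0xcd4b


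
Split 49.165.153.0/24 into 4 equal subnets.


New prefix = 24 + 2 = 26
Each subnet has 64 addresses
  49.165.153.0/26
  49.165.153.64/26
  49.165.153.128/26
  49.165.153.192/26
Subnets: 49.165.153.0/26, 49.165.153.64/26, 49.165.153.128/26, 49.165.153.192/26


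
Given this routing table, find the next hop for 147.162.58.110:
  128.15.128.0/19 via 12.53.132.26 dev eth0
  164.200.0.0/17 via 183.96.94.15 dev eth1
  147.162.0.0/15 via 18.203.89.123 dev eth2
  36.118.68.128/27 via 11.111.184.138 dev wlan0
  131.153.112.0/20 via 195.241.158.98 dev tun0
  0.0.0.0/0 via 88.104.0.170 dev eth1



Longest prefix match for 147.162.58.110:
  /19 128.15.128.0: no
  /17 164.200.0.0: no
  /15 147.162.0.0: MATCH
  /27 36.118.68.128: no
  /20 131.153.112.0: no
  /0 0.0.0.0: MATCH
Selected: next-hop 18.203.89.123 via eth2 (matched /15)


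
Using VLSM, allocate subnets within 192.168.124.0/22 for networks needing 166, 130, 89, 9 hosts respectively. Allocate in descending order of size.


166 hosts -> /24 (254 usable): 192.168.124.0/24
130 hosts -> /24 (254 usable): 192.168.125.0/24
89 hosts -> /25 (126 usable): 192.168.126.0/25
9 hosts -> /28 (14 usable): 192.168.126.128/28
Allocation: 192.168.124.0/24 (166 hosts, 254 usable); 192.168.125.0/24 (130 hosts, 254 usable); 192.168.126.0/25 (89 hosts, 126 usable); 192.168.126.128/28 (9 hosts, 14 usable)


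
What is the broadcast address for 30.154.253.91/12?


Network: 30.144.0.0/12
Host bits = 20
Set all host bits to 1:
Broadcast: 30.159.255.255


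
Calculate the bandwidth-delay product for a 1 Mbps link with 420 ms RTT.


BDP = bandwidth * RTT
= 1 Mbps * 420 ms
= 1 * 1e6 * 420 / 1000 bits
= 420000 bits
= 52500 bytes
= 51.2695 KB
BDP = 420000 bits (52500 bytes)


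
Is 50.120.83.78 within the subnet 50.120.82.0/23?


Subnet network: 50.120.82.0
Test IP AND mask: 50.120.82.0
Yes, 50.120.83.78 is in 50.120.82.0/23


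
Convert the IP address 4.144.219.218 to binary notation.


4 = 00000100
144 = 10010000
219 = 11011011
218 = 11011010
Binary: 00000100.10010000.11011011.11011010


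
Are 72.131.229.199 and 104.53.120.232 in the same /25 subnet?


Mask: 255.255.255.128
72.131.229.199 AND mask = 72.131.229.128
104.53.120.232 AND mask = 104.53.120.128
No, different subnets (72.131.229.128 vs 104.53.120.128)


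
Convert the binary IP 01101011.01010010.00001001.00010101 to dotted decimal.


01101011 = 107
01010010 = 82
00001001 = 9
00010101 = 21
IP: 107.82.9.21


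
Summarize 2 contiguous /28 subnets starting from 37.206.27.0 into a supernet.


Original prefix: /28
Number of subnets: 2 = 2^1
New prefix = 28 - 1 = 27
Supernet: 37.206.27.0/27


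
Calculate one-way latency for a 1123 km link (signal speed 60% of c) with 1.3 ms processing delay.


Speed = 0.6 * 3e5 km/s = 180000 km/s
Propagation delay = 1123 / 180000 = 0.0062 s = 6.2389 ms
Processing delay = 1.3 ms
Total one-way latency = 7.5389 ms


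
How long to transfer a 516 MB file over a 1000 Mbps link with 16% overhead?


Effective throughput = 1000 * (1 - 16/100) = 840 Mbps
File size in Mb = 516 * 8 = 4128 Mb
Time = 4128 / 840
Time = 4.9143 seconds


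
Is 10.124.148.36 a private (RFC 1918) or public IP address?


RFC 1918 private ranges:
  10.0.0.0/8 (10.0.0.0 - 10.255.255.255)
  172.16.0.0/12 (172.16.0.0 - 172.31.255.255)
  192.168.0.0/16 (192.168.0.0 - 192.168.255.255)
Private (in 10.0.0.0/8)


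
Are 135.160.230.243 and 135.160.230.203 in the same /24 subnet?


Mask: 255.255.255.0
135.160.230.243 AND mask = 135.160.230.0
135.160.230.203 AND mask = 135.160.230.0
Yes, same subnet (135.160.230.0)


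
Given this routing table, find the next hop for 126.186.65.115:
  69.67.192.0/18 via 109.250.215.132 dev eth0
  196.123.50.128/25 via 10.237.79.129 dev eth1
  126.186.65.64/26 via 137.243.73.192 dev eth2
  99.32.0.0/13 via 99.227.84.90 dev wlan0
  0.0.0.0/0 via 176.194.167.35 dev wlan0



Longest prefix match for 126.186.65.115:
  /18 69.67.192.0: no
  /25 196.123.50.128: no
  /26 126.186.65.64: MATCH
  /13 99.32.0.0: no
  /0 0.0.0.0: MATCH
Selected: next-hop 137.243.73.192 via eth2 (matched /26)


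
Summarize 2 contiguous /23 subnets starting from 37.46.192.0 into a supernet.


Original prefix: /23
Number of subnets: 2 = 2^1
New prefix = 23 - 1 = 22
Supernet: 37.46.192.0/22


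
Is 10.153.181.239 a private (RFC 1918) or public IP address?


RFC 1918 private ranges:
  10.0.0.0/8 (10.0.0.0 - 10.255.255.255)
  172.16.0.0/12 (172.16.0.0 - 172.31.255.255)
  192.168.0.0/16 (192.168.0.0 - 192.168.255.255)
Private (in 10.0.0.0/8)


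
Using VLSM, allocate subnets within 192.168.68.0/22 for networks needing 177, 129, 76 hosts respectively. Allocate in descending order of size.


177 hosts -> /24 (254 usable): 192.168.68.0/24
129 hosts -> /24 (254 usable): 192.168.69.0/24
76 hosts -> /25 (126 usable): 192.168.70.0/25
Allocation: 192.168.68.0/24 (177 hosts, 254 usable); 192.168.69.0/24 (129 hosts, 254 usable); 192.168.70.0/25 (76 hosts, 126 usable)


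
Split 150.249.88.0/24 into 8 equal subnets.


New prefix = 24 + 3 = 27
Each subnet has 32 addresses
  150.249.88.0/27
  150.249.88.32/27
  150.249.88.64/27
  150.249.88.96/27
  150.249.88.128/27
  150.249.88.160/27
  150.249.88.192/27
  150.249.88.224/27
Subnets: 150.249.88.0/27, 150.249.88.32/27, 150.249.88.64/27, 150.249.88.96/27, 150.249.88.128/27, 150.249.88.160/27, 150.249.88.192/27, 150.249.88.224/27


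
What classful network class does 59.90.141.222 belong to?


First octet: 59
Binary: 00111011
0xxxxxxx -> Class A (1-126)
Class A, default mask 255.0.0.0 (/8)


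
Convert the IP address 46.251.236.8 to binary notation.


46 = 00101110
251 = 11111011
236 = 11101100
8 = 00001000
Binary: 00101110.11111011.11101100.00001000


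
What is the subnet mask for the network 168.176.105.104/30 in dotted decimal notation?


/30 means 30 network bits, 2 host bits
Binary: 11111111111111111111111111111100
Mask: 255.255.255.252


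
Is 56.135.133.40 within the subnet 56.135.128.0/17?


Subnet network: 56.135.128.0
Test IP AND mask: 56.135.128.0
Yes, 56.135.133.40 is in 56.135.128.0/17


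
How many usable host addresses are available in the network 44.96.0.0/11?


Host bits = 32 - 11 = 21
Total addresses = 2^21 = 2097152
Usable = total - 2 (network and broadcast)
Usable hosts: 2097150


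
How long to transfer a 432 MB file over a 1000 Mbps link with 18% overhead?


Effective throughput = 1000 * (1 - 18/100) = 820.0 Mbps
File size in Mb = 432 * 8 = 3456 Mb
Time = 3456 / 820.0
Time = 4.2146 seconds


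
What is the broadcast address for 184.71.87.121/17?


Network: 184.71.0.0/17
Host bits = 15
Set all host bits to 1:
Broadcast: 184.71.127.255


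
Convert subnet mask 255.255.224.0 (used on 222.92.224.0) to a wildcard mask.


Subnet mask: 255.255.224.0
Wildcard = 255.255.255.255 - subnet mask
255 - 255 = 0
255 - 255 = 0
255 - 224 = 31
255 - 0 = 255
Wildcard: 0.0.31.255


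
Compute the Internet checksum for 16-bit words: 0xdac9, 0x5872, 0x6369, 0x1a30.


Sum all words (with carry folding):
+ 0xdac9 = 0xdac9
+ 0x5872 = 0x333c
+ 0x6369 = 0x96a5
+ 0x1a30 = 0xb0d5
One's complement: ~0xb0d5
Checksum = 0x4f2a


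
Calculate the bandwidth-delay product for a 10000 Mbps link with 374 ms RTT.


BDP = bandwidth * RTT
= 10000 Mbps * 374 ms
= 10000 * 1e6 * 374 / 1000 bits
= 3740000000 bits
= 467500000 bytes
= 456542.9688 KB
BDP = 3740000000 bits (467500000 bytes)


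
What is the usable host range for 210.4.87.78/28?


Network: 210.4.87.64
Broadcast: 210.4.87.79
First usable = network + 1
Last usable = broadcast - 1
Range: 210.4.87.65 to 210.4.87.78


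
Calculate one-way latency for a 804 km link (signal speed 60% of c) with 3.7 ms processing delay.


Speed = 0.6 * 3e5 km/s = 180000 km/s
Propagation delay = 804 / 180000 = 0.0045 s = 4.4667 ms
Processing delay = 3.7 ms
Total one-way latency = 8.1667 ms


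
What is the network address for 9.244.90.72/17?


IP:   00001001.11110100.01011010.01001000
Mask: 11111111.11111111.10000000.00000000
AND operation:
Net:  00001001.11110100.00000000.00000000
Network: 9.244.0.0/17


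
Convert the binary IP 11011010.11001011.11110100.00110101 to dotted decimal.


11011010 = 218
11001011 = 203
11110100 = 244
00110101 = 53
IP: 218.203.244.53


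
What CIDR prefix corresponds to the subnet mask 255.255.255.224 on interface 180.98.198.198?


Binary: 11111111.11111111.11111111.11100000
Count leading 1s
Prefix: /27


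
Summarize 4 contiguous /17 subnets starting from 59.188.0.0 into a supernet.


Original prefix: /17
Number of subnets: 4 = 2^2
New prefix = 17 - 2 = 15
Supernet: 59.188.0.0/15


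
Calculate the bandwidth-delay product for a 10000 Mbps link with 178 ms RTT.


BDP = bandwidth * RTT
= 10000 Mbps * 178 ms
= 10000 * 1e6 * 178 / 1000 bits
= 1780000000 bits
= 222500000 bytes
= 217285.1562 KB
BDP = 1780000000 bits (222500000 bytes)


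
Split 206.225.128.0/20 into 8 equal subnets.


New prefix = 20 + 3 = 23
Each subnet has 512 addresses
  206.225.128.0/23
  206.225.130.0/23
  206.225.132.0/23
  206.225.134.0/23
  206.225.136.0/23
  206.225.138.0/23
  206.225.140.0/23
  206.225.142.0/23
Subnets: 206.225.128.0/23, 206.225.130.0/23, 206.225.132.0/23, 206.225.134.0/23, 206.225.136.0/23, 206.225.138.0/23, 206.225.140.0/23, 206.225.142.0/23


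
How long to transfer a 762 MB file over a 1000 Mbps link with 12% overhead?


Effective throughput = 1000 * (1 - 12/100) = 880 Mbps
File size in Mb = 762 * 8 = 6096 Mb
Time = 6096 / 880
Time = 6.9273 seconds


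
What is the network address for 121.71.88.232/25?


IP:   01111001.01000111.01011000.11101000
Mask: 11111111.11111111.11111111.10000000
AND operation:
Net:  01111001.01000111.01011000.10000000
Network: 121.71.88.128/25


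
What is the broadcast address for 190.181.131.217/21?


Network: 190.181.128.0/21
Host bits = 11
Set all host bits to 1:
Broadcast: 190.181.135.255


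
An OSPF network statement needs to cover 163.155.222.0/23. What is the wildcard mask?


Subnet mask: 255.255.254.0
Wildcard = 255.255.255.255 - subnet mask
255 - 255 = 0
255 - 255 = 0
255 - 254 = 1
255 - 0 = 255
Wildcard: 0.0.1.255


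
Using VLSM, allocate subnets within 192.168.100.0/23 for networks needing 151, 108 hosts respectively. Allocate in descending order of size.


151 hosts -> /24 (254 usable): 192.168.100.0/24
108 hosts -> /25 (126 usable): 192.168.101.0/25
Allocation: 192.168.100.0/24 (151 hosts, 254 usable); 192.168.101.0/25 (108 hosts, 126 usable)


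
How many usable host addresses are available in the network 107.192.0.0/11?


Host bits = 32 - 11 = 21
Total addresses = 2^21 = 2097152
Usable = total - 2 (network and broadcast)
Usable hosts: 2097150


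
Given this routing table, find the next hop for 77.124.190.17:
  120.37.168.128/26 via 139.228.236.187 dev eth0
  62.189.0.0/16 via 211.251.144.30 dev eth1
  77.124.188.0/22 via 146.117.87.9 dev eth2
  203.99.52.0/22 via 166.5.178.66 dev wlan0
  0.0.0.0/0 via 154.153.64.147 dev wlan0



Longest prefix match for 77.124.190.17:
  /26 120.37.168.128: no
  /16 62.189.0.0: no
  /22 77.124.188.0: MATCH
  /22 203.99.52.0: no
  /0 0.0.0.0: MATCH
Selected: next-hop 146.117.87.9 via eth2 (matched /22)


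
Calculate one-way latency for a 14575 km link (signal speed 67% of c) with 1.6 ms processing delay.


Speed = 0.67 * 3e5 km/s = 201000 km/s
Propagation delay = 14575 / 201000 = 0.0725 s = 72.5124 ms
Processing delay = 1.6 ms
Total one-way latency = 74.1124 ms


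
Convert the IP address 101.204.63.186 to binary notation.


101 = 01100101
204 = 11001100
63 = 00111111
186 = 10111010
Binary: 01100101.11001100.00111111.10111010


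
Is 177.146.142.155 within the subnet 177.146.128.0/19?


Subnet network: 177.146.128.0
Test IP AND mask: 177.146.128.0
Yes, 177.146.142.155 is in 177.146.128.0/19


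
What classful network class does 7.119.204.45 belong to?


First octet: 7
Binary: 00000111
0xxxxxxx -> Class A (1-126)
Class A, default mask 255.0.0.0 (/8)


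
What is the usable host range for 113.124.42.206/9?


Network: 113.0.0.0
Broadcast: 113.127.255.255
First usable = network + 1
Last usable = broadcast - 1
Range: 113.0.0.1 to 113.127.255.254


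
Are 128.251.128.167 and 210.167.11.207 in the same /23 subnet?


Mask: 255.255.254.0
128.251.128.167 AND mask = 128.251.128.0
210.167.11.207 AND mask = 210.167.10.0
No, different subnets (128.251.128.0 vs 210.167.10.0)


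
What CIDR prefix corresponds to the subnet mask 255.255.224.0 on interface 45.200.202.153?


Binary: 11111111.11111111.11100000.00000000
Count leading 1s
Prefix: /19


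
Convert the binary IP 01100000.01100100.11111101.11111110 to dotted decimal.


01100000 = 96
01100100 = 100
11111101 = 253
11111110 = 254
IP: 96.100.253.254


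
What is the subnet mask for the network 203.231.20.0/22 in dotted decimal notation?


/22 means 22 network bits, 10 host bits
Binary: 11111111111111111111110000000000
Mask: 255.255.252.0


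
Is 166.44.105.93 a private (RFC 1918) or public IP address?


RFC 1918 private ranges:
  10.0.0.0/8 (10.0.0.0 - 10.255.255.255)
  172.16.0.0/12 (172.16.0.0 - 172.31.255.255)
  192.168.0.0/16 (192.168.0.0 - 192.168.255.255)
Public (not in any RFC 1918 range)


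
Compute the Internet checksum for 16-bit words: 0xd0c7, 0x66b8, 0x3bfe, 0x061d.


Sum all words (with carry folding):
+ 0xd0c7 = 0xd0c7
+ 0x66b8 = 0x3780
+ 0x3bfe = 0x737e
+ 0x061d = 0x799b
One's complement: ~0x799b
Checksum = 0x8664


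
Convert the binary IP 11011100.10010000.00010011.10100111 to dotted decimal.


11011100 = 220
10010000 = 144
00010011 = 19
10100111 = 167
IP: 220.144.19.167


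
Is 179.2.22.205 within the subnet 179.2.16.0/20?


Subnet network: 179.2.16.0
Test IP AND mask: 179.2.16.0
Yes, 179.2.22.205 is in 179.2.16.0/20


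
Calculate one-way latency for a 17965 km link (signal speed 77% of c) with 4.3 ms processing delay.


Speed = 0.77 * 3e5 km/s = 231000 km/s
Propagation delay = 17965 / 231000 = 0.0778 s = 77.7706 ms
Processing delay = 4.3 ms
Total one-way latency = 82.0706 ms


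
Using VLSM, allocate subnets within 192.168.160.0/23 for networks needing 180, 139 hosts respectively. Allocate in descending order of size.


180 hosts -> /24 (254 usable): 192.168.160.0/24
139 hosts -> /24 (254 usable): 192.168.161.0/24
Allocation: 192.168.160.0/24 (180 hosts, 254 usable); 192.168.161.0/24 (139 hosts, 254 usable)


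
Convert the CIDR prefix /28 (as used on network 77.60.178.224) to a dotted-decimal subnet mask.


/28 means 28 network bits, 4 host bits
Binary: 11111111111111111111111111110000
Mask: 255.255.255.240


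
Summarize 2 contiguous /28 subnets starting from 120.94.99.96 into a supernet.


Original prefix: /28
Number of subnets: 2 = 2^1
New prefix = 28 - 1 = 27
Supernet: 120.94.99.96/27


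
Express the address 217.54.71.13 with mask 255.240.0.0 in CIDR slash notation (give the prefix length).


Binary: 11111111.11110000.00000000.00000000
Count leading 1s
Prefix: /12


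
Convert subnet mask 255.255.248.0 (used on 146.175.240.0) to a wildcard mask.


Subnet mask: 255.255.248.0
Wildcard = 255.255.255.255 - subnet mask
255 - 255 = 0
255 - 255 = 0
255 - 248 = 7
255 - 0 = 255
Wildcard: 0.0.7.255


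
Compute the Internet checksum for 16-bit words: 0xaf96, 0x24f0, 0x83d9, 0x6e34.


Sum all words (with carry folding):
+ 0xaf96 = 0xaf96
+ 0x24f0 = 0xd486
+ 0x83d9 = 0x5860
+ 0x6e34 = 0xc694
One's complement: ~0xc694
Checksum = 0x396b


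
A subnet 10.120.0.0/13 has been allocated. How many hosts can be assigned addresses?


Host bits = 32 - 13 = 19
Total addresses = 2^19 = 524288
Usable = total - 2 (network and broadcast)
Usable hosts: 524286


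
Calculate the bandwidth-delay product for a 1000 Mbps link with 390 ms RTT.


BDP = bandwidth * RTT
= 1000 Mbps * 390 ms
= 1000 * 1e6 * 390 / 1000 bits
= 390000000 bits
= 48750000 bytes
= 47607.4219 KB
BDP = 390000000 bits (48750000 bytes)


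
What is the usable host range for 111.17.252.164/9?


Network: 111.0.0.0
Broadcast: 111.127.255.255
First usable = network + 1
Last usable = broadcast - 1
Range: 111.0.0.1 to 111.127.255.254


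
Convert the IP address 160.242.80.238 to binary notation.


160 = 10100000
242 = 11110010
80 = 01010000
238 = 11101110
Binary: 10100000.11110010.01010000.11101110


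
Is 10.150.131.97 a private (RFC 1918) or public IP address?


RFC 1918 private ranges:
  10.0.0.0/8 (10.0.0.0 - 10.255.255.255)
  172.16.0.0/12 (172.16.0.0 - 172.31.255.255)
  192.168.0.0/16 (192.168.0.0 - 192.168.255.255)
Private (in 10.0.0.0/8)


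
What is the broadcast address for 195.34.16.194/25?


Network: 195.34.16.128/25
Host bits = 7
Set all host bits to 1:
Broadcast: 195.34.16.255


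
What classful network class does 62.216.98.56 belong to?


First octet: 62
Binary: 00111110
0xxxxxxx -> Class A (1-126)
Class A, default mask 255.0.0.0 (/8)


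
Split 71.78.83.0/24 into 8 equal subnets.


New prefix = 24 + 3 = 27
Each subnet has 32 addresses
  71.78.83.0/27
  71.78.83.32/27
  71.78.83.64/27
  71.78.83.96/27
  71.78.83.128/27
  71.78.83.160/27
  71.78.83.192/27
  71.78.83.224/27
Subnets: 71.78.83.0/27, 71.78.83.32/27, 71.78.83.64/27, 71.78.83.96/27, 71.78.83.128/27, 71.78.83.160/27, 71.78.83.192/27, 71.78.83.224/27


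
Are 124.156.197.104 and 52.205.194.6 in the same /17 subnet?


Mask: 255.255.128.0
124.156.197.104 AND mask = 124.156.128.0
52.205.194.6 AND mask = 52.205.128.0
No, different subnets (124.156.128.0 vs 52.205.128.0)


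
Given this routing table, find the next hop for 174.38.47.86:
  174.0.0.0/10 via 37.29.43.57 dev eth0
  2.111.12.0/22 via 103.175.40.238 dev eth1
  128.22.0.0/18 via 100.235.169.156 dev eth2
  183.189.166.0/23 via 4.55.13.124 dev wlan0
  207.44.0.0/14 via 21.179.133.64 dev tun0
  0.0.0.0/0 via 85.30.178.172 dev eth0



Longest prefix match for 174.38.47.86:
  /10 174.0.0.0: MATCH
  /22 2.111.12.0: no
  /18 128.22.0.0: no
  /23 183.189.166.0: no
  /14 207.44.0.0: no
  /0 0.0.0.0: MATCH
Selected: next-hop 37.29.43.57 via eth0 (matched /10)


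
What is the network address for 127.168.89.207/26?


IP:   01111111.10101000.01011001.11001111
Mask: 11111111.11111111.11111111.11000000
AND operation:
Net:  01111111.10101000.01011001.11000000
Network: 127.168.89.192/26


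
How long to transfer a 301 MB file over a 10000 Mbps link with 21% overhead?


Effective throughput = 10000 * (1 - 21/100) = 7900 Mbps
File size in Mb = 301 * 8 = 2408 Mb
Time = 2408 / 7900
Time = 0.3048 seconds


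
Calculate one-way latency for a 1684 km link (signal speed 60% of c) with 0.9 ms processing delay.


Speed = 0.6 * 3e5 km/s = 180000 km/s
Propagation delay = 1684 / 180000 = 0.0094 s = 9.3556 ms
Processing delay = 0.9 ms
Total one-way latency = 10.2556 ms


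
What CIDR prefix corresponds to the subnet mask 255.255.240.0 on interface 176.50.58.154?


Binary: 11111111.11111111.11110000.00000000
Count leading 1s
Prefix: /20


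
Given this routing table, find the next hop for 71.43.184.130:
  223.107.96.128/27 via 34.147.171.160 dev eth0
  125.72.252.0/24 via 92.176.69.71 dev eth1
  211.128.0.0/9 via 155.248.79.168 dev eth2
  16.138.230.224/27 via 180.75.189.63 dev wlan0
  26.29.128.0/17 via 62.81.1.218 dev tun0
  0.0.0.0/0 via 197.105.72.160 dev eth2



Longest prefix match for 71.43.184.130:
  /27 223.107.96.128: no
  /24 125.72.252.0: no
  /9 211.128.0.0: no
  /27 16.138.230.224: no
  /17 26.29.128.0: no
  /0 0.0.0.0: MATCH
Selected: next-hop 197.105.72.160 via eth2 (matched /0)


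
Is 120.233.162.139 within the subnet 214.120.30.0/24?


Subnet network: 214.120.30.0
Test IP AND mask: 120.233.162.0
No, 120.233.162.139 is not in 214.120.30.0/24


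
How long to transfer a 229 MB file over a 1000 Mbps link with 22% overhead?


Effective throughput = 1000 * (1 - 22/100) = 780 Mbps
File size in Mb = 229 * 8 = 1832 Mb
Time = 1832 / 780
Time = 2.3487 seconds


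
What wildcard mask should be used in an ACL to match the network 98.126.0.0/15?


Subnet mask: 255.254.0.0
Wildcard = 255.255.255.255 - subnet mask
255 - 255 = 0
255 - 254 = 1
255 - 0 = 255
255 - 0 = 255
Wildcard: 0.1.255.255


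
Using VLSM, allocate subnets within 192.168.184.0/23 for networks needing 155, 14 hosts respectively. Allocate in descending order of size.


155 hosts -> /24 (254 usable): 192.168.184.0/24
14 hosts -> /28 (14 usable): 192.168.185.0/28
Allocation: 192.168.184.0/24 (155 hosts, 254 usable); 192.168.185.0/28 (14 hosts, 14 usable)
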